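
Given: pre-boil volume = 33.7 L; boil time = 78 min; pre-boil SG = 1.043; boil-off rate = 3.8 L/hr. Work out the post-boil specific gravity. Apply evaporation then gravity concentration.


V_post = V_pre − rate·(t/60);  SG_post = 1 + (SG_pre−1)·V_pre/V_post
V_post = 33.7 − 3.8·(78/60) = 28.7600
SG_post = 1 + (1.043 − 1)·33.7/28.7600

1.0504


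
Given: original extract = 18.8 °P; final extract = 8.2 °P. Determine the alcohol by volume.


SG = 259/(259 − P);  ABV = (OG − FG)·131.25
OG = 259/(259 − 18.8) = 1.0783
FG = 259/(259 − 8.2) = 1.0327
ABV = (1.0783 − 1.0327)·131.25

5.9814 % ABV


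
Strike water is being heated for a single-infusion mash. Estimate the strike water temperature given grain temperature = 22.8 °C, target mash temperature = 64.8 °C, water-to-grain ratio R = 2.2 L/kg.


T_strike = (0.41/R)·(T_mash − T_grain) + T_mash
T_strike = (0.41/2.2)·(64.8 − 22.8) + 64.8

72.6273 °C


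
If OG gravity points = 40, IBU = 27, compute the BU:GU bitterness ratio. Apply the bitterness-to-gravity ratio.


BU:GU = IBU / OG_points
BU:GU = 27 / 40

0.6750


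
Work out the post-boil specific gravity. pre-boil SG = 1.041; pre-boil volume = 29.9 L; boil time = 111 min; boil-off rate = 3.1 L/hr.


V_post = V_pre − rate·(t/60);  SG_post = 1 + (SG_pre−1)·V_pre/V_post
V_post = 29.9 − 3.1·(111/60) = 24.1650
SG_post = 1 + (1.041 − 1)·29.9/24.1650

1.0507


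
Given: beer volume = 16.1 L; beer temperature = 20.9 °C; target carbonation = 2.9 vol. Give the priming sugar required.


residual = 14.695·(0.01821 + 0.09011·e^(−0.04·T));  sugar = (target − residual)·4.0·V
residual = 14.695·(0.01821 + 0.09011·e^(−0.04·20.9)) = 0.8415
sugar = (2.9 − 0.8415)·4.0·16.1

132.5646 g


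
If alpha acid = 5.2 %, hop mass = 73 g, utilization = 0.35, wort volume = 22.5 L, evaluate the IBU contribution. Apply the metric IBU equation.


IBU = (α/100)·mass·U·1000 / V
IBU = (5.2/100)·73·0.35·1000 / 22.5

59.0489 IBU


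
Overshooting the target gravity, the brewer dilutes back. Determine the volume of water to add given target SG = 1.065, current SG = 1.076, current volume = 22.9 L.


V_water = V·((SG_curr − 1)/(SG_target − 1) − 1)
V_water = 22.9·((1.076 − 1)/(1.065 − 1) − 1)

3.8754 L


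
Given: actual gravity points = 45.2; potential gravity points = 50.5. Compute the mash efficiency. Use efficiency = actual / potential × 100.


efficiency = 45.2 / 50.5 × 100

89.5050 %


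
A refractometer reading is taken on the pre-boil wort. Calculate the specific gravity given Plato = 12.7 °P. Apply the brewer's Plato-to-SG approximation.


SG = 259/(259 − P)
SG = 259/(259 − 12.7)

1.0516


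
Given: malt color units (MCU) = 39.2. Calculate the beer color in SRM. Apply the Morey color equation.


SRM = 1.4922 · MCU^0.6859
SRM = 1.4922 · 39.2^0.6859

18.4783 SRM


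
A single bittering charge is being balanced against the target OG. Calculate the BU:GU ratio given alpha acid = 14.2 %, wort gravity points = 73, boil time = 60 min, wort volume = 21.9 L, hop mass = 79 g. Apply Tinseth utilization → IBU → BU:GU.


U = 1.65·0.000125^(GP/1000)·(1−e^(−0.04t))/4.15;  IBU = (α/100)·m·U·1000/V;  BU:GU = IBU/GP
U = 1.65·0.000125^(73/1000)·(1−e^(−0.04·60))/4.15 = 0.1876
IBU = (14.2/100)·79·0.1876·1000/21.9 = 96.0904
BU:GU = 96.0904/73

1.3163


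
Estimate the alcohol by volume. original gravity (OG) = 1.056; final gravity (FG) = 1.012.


ABV = (OG − FG) · 131.25
ABV = (1.056 − 1.012) · 131.25

5.7750 % ABV


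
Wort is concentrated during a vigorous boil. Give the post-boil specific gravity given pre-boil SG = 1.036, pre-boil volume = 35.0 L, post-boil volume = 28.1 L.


SG_post = 1 + (SG_pre − 1)·V_pre/V_post
pts_pre = (1.036 − 1)·1000 = 36.0000
pts_post = 36.0000·35.0/28.1 = 44.8399
SG_post = 1 + 44.8399/1000

1.0448


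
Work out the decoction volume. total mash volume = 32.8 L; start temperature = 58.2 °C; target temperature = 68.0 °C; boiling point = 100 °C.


V_dec = V_total·(T_target − T_start)/(T_boil − T_start)
V_dec = 32.8·(68.0 − 58.2)/(100 − 58.2)

7.6900 L


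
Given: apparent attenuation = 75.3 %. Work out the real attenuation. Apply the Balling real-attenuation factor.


RA = AA · 0.8192
RA = 75.3 · 0.8192

61.6858 %


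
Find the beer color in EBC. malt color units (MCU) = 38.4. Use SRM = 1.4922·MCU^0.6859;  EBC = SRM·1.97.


SRM = 1.4922·38.4^0.6859 = 18.2188
EBC = 18.2188·1.97

35.8910 EBC


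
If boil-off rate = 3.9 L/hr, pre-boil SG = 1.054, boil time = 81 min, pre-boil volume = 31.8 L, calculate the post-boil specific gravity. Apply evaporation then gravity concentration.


V_post = V_pre − rate·(t/60);  SG_post = 1 + (SG_pre−1)·V_pre/V_post
V_post = 31.8 − 3.9·(81/60) = 26.5350
SG_post = 1 + (1.054 − 1)·31.8/26.5350

1.0647


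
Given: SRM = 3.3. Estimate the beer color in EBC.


EBC = SRM · 1.97
EBC = 3.3 · 1.97

6.5010 EBC


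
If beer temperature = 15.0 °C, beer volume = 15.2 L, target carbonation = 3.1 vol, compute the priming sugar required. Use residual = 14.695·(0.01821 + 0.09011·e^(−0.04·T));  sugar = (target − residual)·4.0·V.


residual = 14.695·(0.01821 + 0.09011·e^(−0.04·15.0)) = 0.9943
sugar = (3.1 − 0.9943)·4.0·15.2

128.0257 g


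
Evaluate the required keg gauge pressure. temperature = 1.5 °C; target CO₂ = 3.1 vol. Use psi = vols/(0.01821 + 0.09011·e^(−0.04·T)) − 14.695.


psi = 3.1/(0.01821 + 0.09011·e^(−0.04·1.5)) − 14.695

15.3809 psi


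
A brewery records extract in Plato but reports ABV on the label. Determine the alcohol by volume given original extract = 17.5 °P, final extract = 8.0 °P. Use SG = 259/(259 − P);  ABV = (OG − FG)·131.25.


OG = 259/(259 − 17.5) = 1.0725
FG = 259/(259 − 8.0) = 1.0319
ABV = (1.0725 − 1.0319)·131.25

5.3276 % ABV


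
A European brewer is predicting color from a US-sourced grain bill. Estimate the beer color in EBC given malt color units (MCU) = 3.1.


SRM = 1.4922·MCU^0.6859;  EBC = SRM·1.97
SRM = 1.4922·3.1^0.6859 = 3.2423
EBC = 3.2423·1.97

6.3873 EBC


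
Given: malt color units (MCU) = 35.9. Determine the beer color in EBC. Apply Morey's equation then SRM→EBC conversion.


SRM = 1.4922·MCU^0.6859;  EBC = SRM·1.97
SRM = 1.4922·35.9^0.6859 = 17.3967
EBC = 17.3967·1.97

34.2715 EBC


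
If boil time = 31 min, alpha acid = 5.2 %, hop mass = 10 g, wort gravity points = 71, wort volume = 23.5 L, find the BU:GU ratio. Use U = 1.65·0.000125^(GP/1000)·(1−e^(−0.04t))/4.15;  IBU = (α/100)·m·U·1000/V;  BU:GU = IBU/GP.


U = 1.65·0.000125^(71/1000)·(1−e^(−0.04·31))/4.15 = 0.1493
IBU = (5.2/100)·10·0.1493·1000/23.5 = 3.3028
BU:GU = 3.3028/71

0.0465


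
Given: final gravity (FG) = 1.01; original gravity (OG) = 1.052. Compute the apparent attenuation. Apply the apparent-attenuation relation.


AA = (OG − FG)/(OG − 1) · 100
AA = (1.052 − 1.01)/(1.052 − 1) · 100

80.7692 %


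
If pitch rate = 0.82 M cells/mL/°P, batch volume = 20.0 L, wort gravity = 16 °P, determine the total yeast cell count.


cells (billions) = rate · V_L · °P
cells = 0.82 · 20.0 · 16

262.4000 billion cells


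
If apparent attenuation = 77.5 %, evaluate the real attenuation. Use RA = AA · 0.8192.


RA = 77.5 · 0.8192

63.4880 %


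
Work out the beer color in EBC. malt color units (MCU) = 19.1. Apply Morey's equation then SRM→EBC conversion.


SRM = 1.4922·MCU^0.6859;  EBC = SRM·1.97
SRM = 1.4922·19.1^0.6859 = 11.2846
EBC = 11.2846·1.97

22.2307 EBC


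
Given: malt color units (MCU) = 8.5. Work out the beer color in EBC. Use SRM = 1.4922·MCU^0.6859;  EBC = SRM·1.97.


SRM = 1.4922·8.5^0.6859 = 6.4761
EBC = 6.4761·1.97

12.7580 EBC


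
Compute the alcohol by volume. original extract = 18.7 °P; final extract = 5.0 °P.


SG = 259/(259 − P);  ABV = (OG − FG)·131.25
OG = 259/(259 − 18.7) = 1.0778
FG = 259/(259 − 5.0) = 1.0197
ABV = (1.0778 − 1.0197)·131.25

7.6301 % ABV


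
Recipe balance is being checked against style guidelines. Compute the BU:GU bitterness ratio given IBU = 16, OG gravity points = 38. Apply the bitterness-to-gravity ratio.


BU:GU = IBU / OG_points
BU:GU = 16 / 38

0.4211


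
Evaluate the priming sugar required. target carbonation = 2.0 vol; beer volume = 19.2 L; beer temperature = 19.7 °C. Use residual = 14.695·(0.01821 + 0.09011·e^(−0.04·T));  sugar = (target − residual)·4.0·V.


residual = 14.695·(0.01821 + 0.09011·e^(−0.04·19.7)) = 0.8698
sugar = (2.0 − 0.8698)·4.0·19.2

86.8020 g


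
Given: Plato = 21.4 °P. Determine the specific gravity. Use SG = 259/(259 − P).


SG = 259/(259 − 21.4)

1.0901


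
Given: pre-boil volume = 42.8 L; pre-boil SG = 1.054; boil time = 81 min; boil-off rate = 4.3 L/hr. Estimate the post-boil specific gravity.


V_post = V_pre − rate·(t/60);  SG_post = 1 + (SG_pre−1)·V_pre/V_post
V_post = 42.8 − 4.3·(81/60) = 36.9950
SG_post = 1 + (1.054 − 1)·42.8/36.9950

1.0625


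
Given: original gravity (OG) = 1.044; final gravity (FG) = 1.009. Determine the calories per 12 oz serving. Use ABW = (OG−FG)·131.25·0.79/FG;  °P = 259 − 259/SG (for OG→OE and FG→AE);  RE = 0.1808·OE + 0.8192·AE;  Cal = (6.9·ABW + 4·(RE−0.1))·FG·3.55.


ABW = (1.044 − 1.009)·131.25·0.79/1.009 = 3.5967
OE = 259 − 259/1.044 = 10.9157 °P
AE = 259 − 259/1.009 = 2.3102 °P
RE = 0.1808·10.9157 + 0.8192·2.3102 = 3.8661 °P
Cal = (6.9·3.5967 + 4·(3.8661−0.1))·1.009·3.55

142.8536 kcal


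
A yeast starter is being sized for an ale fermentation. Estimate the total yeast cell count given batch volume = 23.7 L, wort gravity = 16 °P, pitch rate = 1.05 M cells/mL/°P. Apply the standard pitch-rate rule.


cells (billions) = rate · V_L · °P
cells = 1.05 · 23.7 · 16

398.1600 billion cells


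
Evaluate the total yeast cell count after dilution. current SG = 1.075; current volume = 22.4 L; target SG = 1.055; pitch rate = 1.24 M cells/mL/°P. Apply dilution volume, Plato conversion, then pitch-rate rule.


V_w = V·((SG_c−1)/(SG_t−1)−1);  °P = 259 − 259/SG_t;  cells = rate·(V+V_w)·°P
V_w = 22.4·((1.075−1)/(1.055−1)−1) = 8.1455
V_final = 22.4 + 8.1455 = 30.5455
°P = 259 − 259/1.055 = 13.5024
cells = 1.24·30.5455·13.5024

511.4207 billion cells


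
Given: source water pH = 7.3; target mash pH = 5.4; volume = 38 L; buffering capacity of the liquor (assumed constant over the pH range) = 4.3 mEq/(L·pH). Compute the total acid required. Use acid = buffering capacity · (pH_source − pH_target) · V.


acid = 4.3 · (7.3 − 5.4) · 38

310.4600 mEq


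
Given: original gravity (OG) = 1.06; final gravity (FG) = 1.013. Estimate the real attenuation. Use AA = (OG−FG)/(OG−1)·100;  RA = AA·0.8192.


AA = (1.06 − 1.013)/(1.06 − 1)·100 = 78.3333
RA = 78.3333·0.8192

64.1707 %


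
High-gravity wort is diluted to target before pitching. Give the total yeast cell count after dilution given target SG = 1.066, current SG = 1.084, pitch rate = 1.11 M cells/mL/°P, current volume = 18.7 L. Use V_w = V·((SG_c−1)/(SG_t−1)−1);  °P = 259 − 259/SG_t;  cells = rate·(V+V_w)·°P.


V_w = 18.7·((1.084−1)/(1.066−1)−1) = 5.1000
V_final = 18.7 + 5.1000 = 23.8000
°P = 259 − 259/1.066 = 16.0356
cells = 1.11·23.8000·16.0356

423.6297 billion cells


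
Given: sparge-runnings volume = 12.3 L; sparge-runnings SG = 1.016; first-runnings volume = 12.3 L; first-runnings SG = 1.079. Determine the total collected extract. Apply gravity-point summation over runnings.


total = Σ (SG_i − 1)·1000·V_i
first = (1.079 − 1)·1000·12.3 = 971.7000
sparge = (1.016 − 1)·1000·12.3 = 196.8000
total = 971.7000 + 196.8000

1168.5000 gravity·L


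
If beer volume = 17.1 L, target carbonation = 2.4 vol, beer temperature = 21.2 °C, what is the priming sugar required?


residual = 14.695·(0.01821 + 0.09011·e^(−0.04·T));  sugar = (target − residual)·4.0·V
residual = 14.695·(0.01821 + 0.09011·e^(−0.04·21.2)) = 0.8347
sugar = (2.4 − 0.8347)·4.0·17.1

107.0667 g


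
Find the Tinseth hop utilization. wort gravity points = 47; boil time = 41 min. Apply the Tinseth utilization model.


U = 1.65·0.000125^(GP/1000) · (1 − e^(−0.04·t))/4.15
bigness = 1.65·0.000125^(47/1000) = 1.0815
boil_factor = (1 − e^(−0.04·41))/4.15 = 0.1942
U = 1.0815 · 0.1942

0.2101


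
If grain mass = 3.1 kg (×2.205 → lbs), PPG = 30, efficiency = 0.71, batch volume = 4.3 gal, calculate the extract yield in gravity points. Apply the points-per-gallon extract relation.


points = lbs × PPG × eff / vol
lbs = 3.1 × 2.205 = 6.8355
points = 6.8355 × 30 × 0.71 / 4.3

33.8596 points


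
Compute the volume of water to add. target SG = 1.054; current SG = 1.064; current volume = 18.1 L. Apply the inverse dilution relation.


V_water = V·((SG_curr − 1)/(SG_target − 1) − 1)
V_water = 18.1·((1.064 − 1)/(1.054 − 1) − 1)

3.3519 L


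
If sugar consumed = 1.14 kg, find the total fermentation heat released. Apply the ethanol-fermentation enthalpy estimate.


Q = m_sugar · 590 kJ/kg
Q = 1.14 · 590

672.6000 kJ


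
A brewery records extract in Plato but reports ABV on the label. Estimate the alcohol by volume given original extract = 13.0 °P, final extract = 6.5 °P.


SG = 259/(259 − P);  ABV = (OG − FG)·131.25
OG = 259/(259 − 13.0) = 1.0528
FG = 259/(259 − 6.5) = 1.0257
ABV = (1.0528 − 1.0257)·131.25

3.5573 % ABV


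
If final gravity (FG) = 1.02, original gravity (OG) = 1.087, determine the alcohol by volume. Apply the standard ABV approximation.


ABV = (OG − FG) · 131.25
ABV = (1.087 − 1.02) · 131.25

8.7937 % ABV


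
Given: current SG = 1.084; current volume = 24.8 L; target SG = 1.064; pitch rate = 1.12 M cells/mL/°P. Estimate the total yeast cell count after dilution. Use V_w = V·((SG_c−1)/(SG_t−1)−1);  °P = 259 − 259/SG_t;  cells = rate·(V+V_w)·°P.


V_w = 24.8·((1.084−1)/(1.064−1)−1) = 7.7500
V_final = 24.8 + 7.7500 = 32.5500
°P = 259 − 259/1.064 = 15.5789
cells = 1.12·32.5500·15.5789

567.9461 billion cells


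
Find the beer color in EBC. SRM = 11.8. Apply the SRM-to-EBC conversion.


EBC = SRM · 1.97
EBC = 11.8 · 1.97

23.2460 EBC


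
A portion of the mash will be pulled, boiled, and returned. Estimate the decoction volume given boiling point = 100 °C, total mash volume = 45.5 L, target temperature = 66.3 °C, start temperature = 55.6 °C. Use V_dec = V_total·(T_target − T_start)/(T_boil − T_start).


V_dec = 45.5·(66.3 − 55.6)/(100 − 55.6)

10.9651 L


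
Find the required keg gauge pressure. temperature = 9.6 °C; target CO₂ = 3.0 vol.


psi = vols/(0.01821 + 0.09011·e^(−0.04·T)) − 14.695
psi = 3.0/(0.01821 + 0.09011·e^(−0.04·9.6)) − 14.695

22.9997 psi


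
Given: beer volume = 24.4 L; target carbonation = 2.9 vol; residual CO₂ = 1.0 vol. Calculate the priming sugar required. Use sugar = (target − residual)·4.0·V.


sugar = (2.9 − 1.0)·4.0·24.4

185.4400 g


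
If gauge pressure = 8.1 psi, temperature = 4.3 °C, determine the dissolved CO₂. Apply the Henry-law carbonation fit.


vols = (P + 14.695)·(0.01821 + 0.09011·e^(−0.04·T))
vols = (8.1 + 14.695)·(0.01821 + 0.09011·e^(−0.04·4.3))

2.1446 volumes


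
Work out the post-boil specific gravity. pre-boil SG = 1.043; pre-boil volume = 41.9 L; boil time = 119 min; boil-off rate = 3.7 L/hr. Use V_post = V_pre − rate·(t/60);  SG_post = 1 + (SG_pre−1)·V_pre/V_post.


V_post = 41.9 − 3.7·(119/60) = 34.5617
SG_post = 1 + (1.043 − 1)·41.9/34.5617

1.0521


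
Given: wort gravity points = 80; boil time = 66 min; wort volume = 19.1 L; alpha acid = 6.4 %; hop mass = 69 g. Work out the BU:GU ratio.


U = 1.65·0.000125^(GP/1000)·(1−e^(−0.04t))/4.15;  IBU = (α/100)·m·U·1000/V;  BU:GU = IBU/GP
U = 1.65·0.000125^(80/1000)·(1−e^(−0.04·66))/4.15 = 0.1799
IBU = (6.4/100)·69·0.1799·1000/19.1 = 41.5940
BU:GU = 41.5940/80

0.5199


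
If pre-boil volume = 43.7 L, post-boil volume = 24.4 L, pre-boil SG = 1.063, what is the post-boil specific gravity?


SG_post = 1 + (SG_pre − 1)·V_pre/V_post
pts_pre = (1.063 − 1)·1000 = 63.0000
pts_post = 63.0000·43.7/24.4 = 112.8320
SG_post = 1 + 112.8320/1000

1.1128


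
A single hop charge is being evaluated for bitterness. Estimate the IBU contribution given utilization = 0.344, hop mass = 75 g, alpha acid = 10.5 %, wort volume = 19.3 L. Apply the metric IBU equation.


IBU = (α/100)·mass·U·1000 / V
IBU = (10.5/100)·75·0.344·1000 / 19.3

140.3627 IBU


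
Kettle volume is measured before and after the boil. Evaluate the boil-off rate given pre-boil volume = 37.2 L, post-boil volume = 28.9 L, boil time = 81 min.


rate = (V_pre − V_post) / (t_min/60)
rate = (37.2 − 28.9) / (81/60)

6.1481 L/hr


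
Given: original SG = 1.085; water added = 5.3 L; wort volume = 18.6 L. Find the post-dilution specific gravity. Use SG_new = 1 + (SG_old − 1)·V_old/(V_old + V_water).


pts = (1.085 − 1)·1000·18.6/(18.6 + 5.3) = 66.1506
SG_new = 1 + 66.1506/1000

1.0662


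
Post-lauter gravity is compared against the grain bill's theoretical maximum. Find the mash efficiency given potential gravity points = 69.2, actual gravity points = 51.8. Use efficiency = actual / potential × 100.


efficiency = 51.8 / 69.2 × 100

74.8555 %


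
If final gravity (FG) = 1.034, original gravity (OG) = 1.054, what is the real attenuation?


AA = (OG−FG)/(OG−1)·100;  RA = AA·0.8192
AA = (1.054 − 1.034)/(1.054 − 1)·100 = 37.0370
RA = 37.0370·0.8192

30.3407 %


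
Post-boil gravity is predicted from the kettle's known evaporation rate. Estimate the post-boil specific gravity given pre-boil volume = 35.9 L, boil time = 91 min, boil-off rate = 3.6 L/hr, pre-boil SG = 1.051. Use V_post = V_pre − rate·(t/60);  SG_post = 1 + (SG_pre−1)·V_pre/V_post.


V_post = 35.9 − 3.6·(91/60) = 30.4400
SG_post = 1 + (1.051 − 1)·35.9/30.4400

1.0601


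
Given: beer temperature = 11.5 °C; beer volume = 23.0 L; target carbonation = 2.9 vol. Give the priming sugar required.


residual = 14.695·(0.01821 + 0.09011·e^(−0.04·T));  sugar = (target − residual)·4.0·V
residual = 14.695·(0.01821 + 0.09011·e^(−0.04·11.5)) = 1.1035
sugar = (2.9 − 1.1035)·4.0·23.0

165.2761 g


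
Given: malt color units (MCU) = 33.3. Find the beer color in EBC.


SRM = 1.4922·MCU^0.6859;  EBC = SRM·1.97
SRM = 1.4922·33.3^0.6859 = 16.5223
EBC = 16.5223·1.97

32.5490 EBC


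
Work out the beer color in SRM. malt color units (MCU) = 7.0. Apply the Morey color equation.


SRM = 1.4922 · MCU^0.6859
SRM = 1.4922 · 7.0^0.6859

5.6687 SRM


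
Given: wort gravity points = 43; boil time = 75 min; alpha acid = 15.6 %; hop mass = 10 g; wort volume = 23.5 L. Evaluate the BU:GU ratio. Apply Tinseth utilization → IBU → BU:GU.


U = 1.65·0.000125^(GP/1000)·(1−e^(−0.04t))/4.15;  IBU = (α/100)·m·U·1000/V;  BU:GU = IBU/GP
U = 1.65·0.000125^(43/1000)·(1−e^(−0.04·75))/4.15 = 0.2567
IBU = (15.6/100)·10·0.2567·1000/23.5 = 17.0404
BU:GU = 17.0404/43

0.3963


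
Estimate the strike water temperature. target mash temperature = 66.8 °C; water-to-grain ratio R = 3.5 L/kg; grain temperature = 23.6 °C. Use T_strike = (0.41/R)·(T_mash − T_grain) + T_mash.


T_strike = (0.41/3.5)·(66.8 − 23.6) + 66.8

71.8606 °C


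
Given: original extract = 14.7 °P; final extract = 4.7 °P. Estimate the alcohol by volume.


SG = 259/(259 − P);  ABV = (OG − FG)·131.25
OG = 259/(259 − 14.7) = 1.0602
FG = 259/(259 − 4.7) = 1.0185
ABV = (1.0602 − 1.0185)·131.25

5.4718 % ABV


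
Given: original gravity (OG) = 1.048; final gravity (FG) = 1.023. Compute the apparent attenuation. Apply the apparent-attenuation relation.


AA = (OG − FG)/(OG − 1) · 100
AA = (1.048 − 1.023)/(1.048 − 1) · 100

52.0833 %


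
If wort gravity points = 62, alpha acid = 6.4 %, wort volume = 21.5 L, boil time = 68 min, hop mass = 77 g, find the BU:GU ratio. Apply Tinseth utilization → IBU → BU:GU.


U = 1.65·0.000125^(GP/1000)·(1−e^(−0.04t))/4.15;  IBU = (α/100)·m·U·1000/V;  BU:GU = IBU/GP
U = 1.65·0.000125^(62/1000)·(1−e^(−0.04·68))/4.15 = 0.2127
IBU = (6.4/100)·77·0.2127·1000/21.5 = 48.7620
BU:GU = 48.7620/62

0.7865


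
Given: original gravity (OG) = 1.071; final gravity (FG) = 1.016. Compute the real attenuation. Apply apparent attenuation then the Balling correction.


AA = (OG−FG)/(OG−1)·100;  RA = AA·0.8192
AA = (1.071 − 1.016)/(1.071 − 1)·100 = 77.4648
RA = 77.4648·0.8192

63.4592 %


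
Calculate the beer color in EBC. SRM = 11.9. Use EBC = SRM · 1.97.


EBC = 11.9 · 1.97

23.4430 EBC


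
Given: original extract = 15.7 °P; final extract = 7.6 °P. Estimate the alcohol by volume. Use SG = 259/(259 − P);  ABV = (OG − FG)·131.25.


OG = 259/(259 − 15.7) = 1.0645
FG = 259/(259 − 7.6) = 1.0302
ABV = (1.0645 − 1.0302)·131.25

4.5017 % ABV


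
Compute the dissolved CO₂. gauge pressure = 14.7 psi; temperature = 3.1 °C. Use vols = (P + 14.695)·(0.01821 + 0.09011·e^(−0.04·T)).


vols = (14.7 + 14.695)·(0.01821 + 0.09011·e^(−0.04·3.1))

2.8752 volumes


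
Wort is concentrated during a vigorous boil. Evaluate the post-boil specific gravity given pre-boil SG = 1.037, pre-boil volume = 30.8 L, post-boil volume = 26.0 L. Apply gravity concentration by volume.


SG_post = 1 + (SG_pre − 1)·V_pre/V_post
pts_pre = (1.037 − 1)·1000 = 37.0000
pts_post = 37.0000·30.8/26.0 = 43.8308
SG_post = 1 + 43.8308/1000

1.0438


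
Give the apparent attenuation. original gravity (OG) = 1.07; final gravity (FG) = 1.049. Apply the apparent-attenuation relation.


AA = (OG − FG)/(OG − 1) · 100
AA = (1.07 − 1.049)/(1.07 − 1) · 100

30.0000 %


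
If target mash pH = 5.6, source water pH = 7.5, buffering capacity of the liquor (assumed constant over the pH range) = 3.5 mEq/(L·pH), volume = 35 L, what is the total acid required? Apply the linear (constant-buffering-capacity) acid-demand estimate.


acid = buffering capacity · (pH_source − pH_target) · V
acid = 3.5 · (7.5 − 5.6) · 35

232.7500 mEq


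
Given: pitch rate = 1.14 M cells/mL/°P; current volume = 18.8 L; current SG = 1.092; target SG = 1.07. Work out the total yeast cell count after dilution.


V_w = V·((SG_c−1)/(SG_t−1)−1);  °P = 259 − 259/SG_t;  cells = rate·(V+V_w)·°P
V_w = 18.8·((1.092−1)/(1.07−1)−1) = 5.9086
V_final = 18.8 + 5.9086 = 24.7086
°P = 259 − 259/1.07 = 16.9439
cells = 1.14·24.7086·16.9439

477.2726 billion cells


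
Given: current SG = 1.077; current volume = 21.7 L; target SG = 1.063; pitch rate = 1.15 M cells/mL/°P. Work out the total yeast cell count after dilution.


V_w = V·((SG_c−1)/(SG_t−1)−1);  °P = 259 − 259/SG_t;  cells = rate·(V+V_w)·°P
V_w = 21.7·((1.077−1)/(1.063−1)−1) = 4.8222
V_final = 21.7 + 4.8222 = 26.5222
°P = 259 − 259/1.063 = 15.3500
cells = 1.15·26.5222·15.3500

468.1821 billion cells


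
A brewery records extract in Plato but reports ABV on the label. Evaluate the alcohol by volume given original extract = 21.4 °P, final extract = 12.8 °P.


SG = 259/(259 − P);  ABV = (OG − FG)·131.25
OG = 259/(259 − 21.4) = 1.0901
FG = 259/(259 − 12.8) = 1.0520
ABV = (1.0901 − 1.0520)·131.25

4.9976 % ABV


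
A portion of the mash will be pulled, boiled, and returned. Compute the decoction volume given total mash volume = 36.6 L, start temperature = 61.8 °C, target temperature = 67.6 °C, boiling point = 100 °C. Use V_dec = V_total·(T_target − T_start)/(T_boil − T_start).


V_dec = 36.6·(67.6 − 61.8)/(100 − 61.8)

5.5571 L


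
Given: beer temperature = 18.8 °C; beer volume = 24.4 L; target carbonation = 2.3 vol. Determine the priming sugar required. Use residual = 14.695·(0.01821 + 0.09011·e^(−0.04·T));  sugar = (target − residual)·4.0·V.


residual = 14.695·(0.01821 + 0.09011·e^(−0.04·18.8)) = 0.8918
sugar = (2.3 − 0.8918)·4.0·24.4

137.4366 g


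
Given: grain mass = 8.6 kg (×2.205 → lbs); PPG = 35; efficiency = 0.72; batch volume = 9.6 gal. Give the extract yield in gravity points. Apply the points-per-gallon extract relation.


points = lbs × PPG × eff / vol
lbs = 8.6 × 2.205 = 18.9630
points = 18.9630 × 35 × 0.72 / 9.6

49.7779 points


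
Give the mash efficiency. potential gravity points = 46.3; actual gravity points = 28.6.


efficiency = actual / potential × 100
efficiency = 28.6 / 46.3 × 100

61.7711 %


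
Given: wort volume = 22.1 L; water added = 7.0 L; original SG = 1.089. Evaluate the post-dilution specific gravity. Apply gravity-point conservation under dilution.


SG_new = 1 + (SG_old − 1)·V_old/(V_old + V_water)
pts = (1.089 − 1)·1000·22.1/(22.1 + 7.0) = 67.5911
SG_new = 1 + 67.5911/1000

1.0676


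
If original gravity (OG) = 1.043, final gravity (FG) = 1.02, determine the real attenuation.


AA = (OG−FG)/(OG−1)·100;  RA = AA·0.8192
AA = (1.043 − 1.02)/(1.043 − 1)·100 = 53.4884
RA = 53.4884·0.8192

43.8177 %


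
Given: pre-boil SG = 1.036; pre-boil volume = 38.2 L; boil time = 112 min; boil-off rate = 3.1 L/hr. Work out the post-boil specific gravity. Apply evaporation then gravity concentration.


V_post = V_pre − rate·(t/60);  SG_post = 1 + (SG_pre−1)·V_pre/V_post
V_post = 38.2 − 3.1·(112/60) = 32.4133
SG_post = 1 + (1.036 − 1)·38.2/32.4133

1.0424


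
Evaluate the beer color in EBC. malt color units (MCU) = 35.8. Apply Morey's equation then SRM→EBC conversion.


SRM = 1.4922·MCU^0.6859;  EBC = SRM·1.97
SRM = 1.4922·35.8^0.6859 = 17.3634
EBC = 17.3634·1.97

34.2059 EBC


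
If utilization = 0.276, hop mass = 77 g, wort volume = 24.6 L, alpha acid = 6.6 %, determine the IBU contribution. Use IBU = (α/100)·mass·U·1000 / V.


IBU = (6.6/100)·77·0.276·1000 / 24.6

57.0176 IBU


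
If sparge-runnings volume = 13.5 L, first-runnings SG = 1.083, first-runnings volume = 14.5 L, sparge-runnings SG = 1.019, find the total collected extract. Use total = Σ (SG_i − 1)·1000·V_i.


first = (1.083 − 1)·1000·14.5 = 1203.5000
sparge = (1.019 − 1)·1000·13.5 = 256.5000
total = 1203.5000 + 256.5000

1460.0000 gravity·L


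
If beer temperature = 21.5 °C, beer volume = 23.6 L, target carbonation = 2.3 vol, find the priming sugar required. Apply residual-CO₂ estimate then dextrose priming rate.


residual = 14.695·(0.01821 + 0.09011·e^(−0.04·T));  sugar = (target − residual)·4.0·V
residual = 14.695·(0.01821 + 0.09011·e^(−0.04·21.5)) = 0.8279
sugar = (2.3 − 0.8279)·4.0·23.6

138.9631 g


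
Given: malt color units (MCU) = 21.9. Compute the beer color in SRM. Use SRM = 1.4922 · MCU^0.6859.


SRM = 1.4922 · 21.9^0.6859

12.3947 SRM


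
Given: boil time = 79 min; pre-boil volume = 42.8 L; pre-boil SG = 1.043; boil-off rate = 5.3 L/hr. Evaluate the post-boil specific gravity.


V_post = V_pre − rate·(t/60);  SG_post = 1 + (SG_pre−1)·V_pre/V_post
V_post = 42.8 − 5.3·(79/60) = 35.8217
SG_post = 1 + (1.043 − 1)·42.8/35.8217

1.0514


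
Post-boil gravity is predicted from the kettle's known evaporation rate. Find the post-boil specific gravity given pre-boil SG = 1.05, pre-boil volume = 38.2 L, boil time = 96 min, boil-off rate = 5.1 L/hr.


V_post = V_pre − rate·(t/60);  SG_post = 1 + (SG_pre−1)·V_pre/V_post
V_post = 38.2 − 5.1·(96/60) = 30.0400
SG_post = 1 + (1.05 − 1)·38.2/30.0400

1.0636


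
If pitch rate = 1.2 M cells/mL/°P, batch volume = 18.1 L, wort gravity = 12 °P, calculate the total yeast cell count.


cells (billions) = rate · V_L · °P
cells = 1.2 · 18.1 · 12

260.6400 billion cells


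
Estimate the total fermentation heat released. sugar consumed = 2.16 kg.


Q = m_sugar · 590 kJ/kg
Q = 2.16 · 590

1274.4000 kJ


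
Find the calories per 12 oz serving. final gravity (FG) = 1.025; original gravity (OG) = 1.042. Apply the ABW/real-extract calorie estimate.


ABW = (OG−FG)·131.25·0.79/FG;  °P = 259 − 259/SG (for OG→OE and FG→AE);  RE = 0.1808·OE + 0.8192·AE;  Cal = (6.9·ABW + 4·(RE−0.1))·FG·3.55
ABW = (1.042 − 1.025)·131.25·0.79/1.025 = 1.7197
OE = 259 − 259/1.042 = 10.4395 °P
AE = 259 − 259/1.025 = 6.3171 °P
RE = 0.1808·10.4395 + 0.8192·6.3171 = 7.0624 °P
Cal = (6.9·1.7197 + 4·(7.0624−0.1))·1.025·3.55

144.5150 kcal


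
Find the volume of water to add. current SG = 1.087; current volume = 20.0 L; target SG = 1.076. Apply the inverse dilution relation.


V_water = V·((SG_curr − 1)/(SG_target − 1) − 1)
V_water = 20.0·((1.087 − 1)/(1.076 − 1) − 1)

2.8947 L


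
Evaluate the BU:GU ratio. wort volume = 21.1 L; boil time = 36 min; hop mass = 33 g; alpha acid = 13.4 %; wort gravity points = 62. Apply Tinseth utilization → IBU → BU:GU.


U = 1.65·0.000125^(GP/1000)·(1−e^(−0.04t))/4.15;  IBU = (α/100)·m·U·1000/V;  BU:GU = IBU/GP
U = 1.65·0.000125^(62/1000)·(1−e^(−0.04·36))/4.15 = 0.1738
IBU = (13.4/100)·33·0.1738·1000/21.1 = 36.4205
BU:GU = 36.4205/62

0.5874


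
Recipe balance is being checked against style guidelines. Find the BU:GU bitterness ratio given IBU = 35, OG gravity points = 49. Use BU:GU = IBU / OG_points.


BU:GU = 35 / 49

0.7143


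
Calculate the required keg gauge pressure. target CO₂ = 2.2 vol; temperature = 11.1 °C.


psi = vols/(0.01821 + 0.09011·e^(−0.04·T)) − 14.695
psi = 2.2/(0.01821 + 0.09011·e^(−0.04·11.1)) − 14.695

14.2476 psi


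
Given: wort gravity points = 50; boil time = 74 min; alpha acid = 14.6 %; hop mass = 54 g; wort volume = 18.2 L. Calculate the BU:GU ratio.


U = 1.65·0.000125^(GP/1000)·(1−e^(−0.04t))/4.15;  IBU = (α/100)·m·U·1000/V;  BU:GU = IBU/GP
U = 1.65·0.000125^(50/1000)·(1−e^(−0.04·74))/4.15 = 0.2405
IBU = (14.6/100)·54·0.2405·1000/18.2 = 104.1952
BU:GU = 104.1952/50

2.0839


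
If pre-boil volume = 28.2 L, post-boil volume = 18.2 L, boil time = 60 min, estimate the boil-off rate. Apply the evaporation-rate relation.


rate = (V_pre − V_post) / (t_min/60)
rate = (28.2 − 18.2) / (60/60)

10.0000 L/hr


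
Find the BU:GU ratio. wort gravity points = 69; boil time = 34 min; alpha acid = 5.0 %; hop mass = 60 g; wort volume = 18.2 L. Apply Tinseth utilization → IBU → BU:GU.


U = 1.65·0.000125^(GP/1000)·(1−e^(−0.04t))/4.15;  IBU = (α/100)·m·U·1000/V;  BU:GU = IBU/GP
U = 1.65·0.000125^(69/1000)·(1−e^(−0.04·34))/4.15 = 0.1590
IBU = (5.0/100)·60·0.1590·1000/18.2 = 26.2035
BU:GU = 26.2035/69

0.3798


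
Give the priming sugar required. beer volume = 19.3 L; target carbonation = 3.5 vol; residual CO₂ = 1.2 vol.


sugar = (target − residual)·4.0·V
sugar = (3.5 − 1.2)·4.0·19.3

177.5600 g


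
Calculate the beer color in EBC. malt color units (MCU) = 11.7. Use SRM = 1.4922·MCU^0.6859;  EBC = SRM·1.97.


SRM = 1.4922·11.7^0.6859 = 8.0630
EBC = 8.0630·1.97

15.8841 EBC


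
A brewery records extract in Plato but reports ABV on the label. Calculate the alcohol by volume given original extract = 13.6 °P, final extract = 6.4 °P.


SG = 259/(259 − P);  ABV = (OG − FG)·131.25
OG = 259/(259 − 13.6) = 1.0554
FG = 259/(259 − 6.4) = 1.0253
ABV = (1.0554 − 1.0253)·131.25

3.9484 % ABV


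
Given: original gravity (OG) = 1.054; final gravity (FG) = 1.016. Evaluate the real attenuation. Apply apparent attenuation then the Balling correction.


AA = (OG−FG)/(OG−1)·100;  RA = AA·0.8192
AA = (1.054 − 1.016)/(1.054 − 1)·100 = 70.3704
RA = 70.3704·0.8192

57.6474 %


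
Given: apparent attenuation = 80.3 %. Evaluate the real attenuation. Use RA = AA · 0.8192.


RA = 80.3 · 0.8192

65.7818 %


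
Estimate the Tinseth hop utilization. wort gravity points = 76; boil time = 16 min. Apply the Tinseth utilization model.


U = 1.65·0.000125^(GP/1000) · (1 − e^(−0.04·t))/4.15
bigness = 1.65·0.000125^(76/1000) = 0.8334
boil_factor = (1 − e^(−0.04·16))/4.15 = 0.1139
U = 0.8334 · 0.1139

0.0949


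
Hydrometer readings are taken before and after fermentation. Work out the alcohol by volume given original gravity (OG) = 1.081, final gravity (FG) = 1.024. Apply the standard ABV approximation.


ABV = (OG − FG) · 131.25
ABV = (1.081 − 1.024) · 131.25

7.4812 % ABV


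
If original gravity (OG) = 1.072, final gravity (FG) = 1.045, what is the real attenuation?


AA = (OG−FG)/(OG−1)·100;  RA = AA·0.8192
AA = (1.072 − 1.045)/(1.072 − 1)·100 = 37.5000
RA = 37.5000·0.8192

30.7200 %


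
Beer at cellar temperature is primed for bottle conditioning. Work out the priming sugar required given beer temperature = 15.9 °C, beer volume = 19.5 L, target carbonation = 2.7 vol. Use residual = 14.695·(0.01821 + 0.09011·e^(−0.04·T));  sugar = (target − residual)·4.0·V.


residual = 14.695·(0.01821 + 0.09011·e^(−0.04·15.9)) = 0.9686
sugar = (2.7 − 0.9686)·4.0·19.5

135.0478 g


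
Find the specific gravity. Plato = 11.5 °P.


SG = 259/(259 − P)
SG = 259/(259 − 11.5)

1.0465


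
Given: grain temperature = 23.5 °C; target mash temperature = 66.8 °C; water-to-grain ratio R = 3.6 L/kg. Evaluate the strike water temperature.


T_strike = (0.41/R)·(T_mash − T_grain) + T_mash
T_strike = (0.41/3.6)·(66.8 − 23.5) + 66.8

71.7314 °C


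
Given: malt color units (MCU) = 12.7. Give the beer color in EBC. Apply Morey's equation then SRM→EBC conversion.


SRM = 1.4922·MCU^0.6859;  EBC = SRM·1.97
SRM = 1.4922·12.7^0.6859 = 8.5295
EBC = 8.5295·1.97

16.8032 EBC


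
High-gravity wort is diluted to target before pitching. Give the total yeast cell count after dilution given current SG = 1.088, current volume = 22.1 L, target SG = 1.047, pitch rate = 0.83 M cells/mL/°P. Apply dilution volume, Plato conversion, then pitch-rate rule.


V_w = V·((SG_c−1)/(SG_t−1)−1);  °P = 259 − 259/SG_t;  cells = rate·(V+V_w)·°P
V_w = 22.1·((1.088−1)/(1.047−1)−1) = 19.2787
V_final = 22.1 + 19.2787 = 41.3787
°P = 259 − 259/1.047 = 11.6266
cells = 0.83·41.3787·11.6266

399.3063 billion cells


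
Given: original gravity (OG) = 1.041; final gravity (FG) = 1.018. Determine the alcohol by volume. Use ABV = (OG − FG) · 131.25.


ABV = (1.041 − 1.018) · 131.25

3.0187 % ABV


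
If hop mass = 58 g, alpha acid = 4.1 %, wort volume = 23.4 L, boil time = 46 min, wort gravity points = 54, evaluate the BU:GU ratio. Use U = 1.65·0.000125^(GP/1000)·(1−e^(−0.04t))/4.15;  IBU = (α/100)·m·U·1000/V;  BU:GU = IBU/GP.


U = 1.65·0.000125^(54/1000)·(1−e^(−0.04·46))/4.15 = 0.2059
IBU = (4.1/100)·58·0.2059·1000/23.4 = 20.9197
BU:GU = 20.9197/54

0.3874


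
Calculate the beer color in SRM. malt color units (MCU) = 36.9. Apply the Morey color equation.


SRM = 1.4922 · MCU^0.6859
SRM = 1.4922 · 36.9^0.6859

17.7276 SRM


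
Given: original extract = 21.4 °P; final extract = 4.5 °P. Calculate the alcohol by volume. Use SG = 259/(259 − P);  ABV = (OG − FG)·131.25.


OG = 259/(259 − 21.4) = 1.0901
FG = 259/(259 − 4.5) = 1.0177
ABV = (1.0901 − 1.0177)·131.25

9.5006 % ABV


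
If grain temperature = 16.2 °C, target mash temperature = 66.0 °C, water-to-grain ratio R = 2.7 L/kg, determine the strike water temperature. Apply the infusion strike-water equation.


T_strike = (0.41/R)·(T_mash − T_grain) + T_mash
T_strike = (0.41/2.7)·(66.0 − 16.2) + 66.0

73.5622 °C


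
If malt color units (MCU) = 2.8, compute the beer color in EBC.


SRM = 1.4922·MCU^0.6859;  EBC = SRM·1.97
SRM = 1.4922·2.8^0.6859 = 3.0237
EBC = 3.0237·1.97

5.9566 EBC


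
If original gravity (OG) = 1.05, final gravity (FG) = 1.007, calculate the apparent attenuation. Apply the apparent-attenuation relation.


AA = (OG − FG)/(OG − 1) · 100
AA = (1.05 − 1.007)/(1.05 − 1) · 100

86.0000 %


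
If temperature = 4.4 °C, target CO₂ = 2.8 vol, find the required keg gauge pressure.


psi = vols/(0.01821 + 0.09011·e^(−0.04·T)) − 14.695
psi = 2.8/(0.01821 + 0.09011·e^(−0.04·4.4)) − 14.695

15.1628 psi


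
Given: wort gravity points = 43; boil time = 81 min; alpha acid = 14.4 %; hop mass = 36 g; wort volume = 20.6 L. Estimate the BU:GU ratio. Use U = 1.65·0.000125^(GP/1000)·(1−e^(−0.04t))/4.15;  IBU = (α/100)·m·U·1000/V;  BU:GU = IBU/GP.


U = 1.65·0.000125^(43/1000)·(1−e^(−0.04·81))/4.15 = 0.2596
IBU = (14.4/100)·36·0.2596·1000/20.6 = 65.3206
BU:GU = 65.3206/43

1.5191


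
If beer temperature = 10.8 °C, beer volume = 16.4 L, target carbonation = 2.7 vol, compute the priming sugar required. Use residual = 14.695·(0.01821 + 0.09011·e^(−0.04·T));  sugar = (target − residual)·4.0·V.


residual = 14.695·(0.01821 + 0.09011·e^(−0.04·10.8)) = 1.1273
sugar = (2.7 − 1.1273)·4.0·16.4

103.1719 g


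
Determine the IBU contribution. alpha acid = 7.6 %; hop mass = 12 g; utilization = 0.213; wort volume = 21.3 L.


IBU = (α/100)·mass·U·1000 / V
IBU = (7.6/100)·12·0.213·1000 / 21.3

9.1200 IBU


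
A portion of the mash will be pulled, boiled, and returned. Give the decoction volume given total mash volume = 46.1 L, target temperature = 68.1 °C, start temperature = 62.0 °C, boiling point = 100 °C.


V_dec = V_total·(T_target − T_start)/(T_boil − T_start)
V_dec = 46.1·(68.1 − 62.0)/(100 − 62.0)

7.4003 L


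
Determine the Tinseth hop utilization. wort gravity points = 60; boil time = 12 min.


U = 1.65·0.000125^(GP/1000) · (1 − e^(−0.04·t))/4.15
bigness = 1.65·0.000125^(60/1000) = 0.9623
boil_factor = (1 − e^(−0.04·12))/4.15 = 0.0919
U = 0.9623 · 0.0919

0.0884


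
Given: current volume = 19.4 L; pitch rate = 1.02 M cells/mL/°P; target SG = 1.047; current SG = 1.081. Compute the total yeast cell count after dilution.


V_w = V·((SG_c−1)/(SG_t−1)−1);  °P = 259 − 259/SG_t;  cells = rate·(V+V_w)·°P
V_w = 19.4·((1.081−1)/(1.047−1)−1) = 14.0340
V_final = 19.4 + 14.0340 = 33.4340
°P = 259 − 259/1.047 = 11.6266
cells = 1.02·33.4340·11.6266

396.4971 billion cells


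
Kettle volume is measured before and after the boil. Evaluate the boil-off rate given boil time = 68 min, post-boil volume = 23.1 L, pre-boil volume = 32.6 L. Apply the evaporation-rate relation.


rate = (V_pre − V_post) / (t_min/60)
rate = (32.6 − 23.1) / (68/60)

8.3824 L/hr


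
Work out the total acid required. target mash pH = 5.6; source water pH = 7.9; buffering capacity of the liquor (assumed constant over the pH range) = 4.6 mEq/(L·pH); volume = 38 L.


acid = buffering capacity · (pH_source − pH_target) · V
acid = 4.6 · (7.9 − 5.6) · 38

402.0400 mEq


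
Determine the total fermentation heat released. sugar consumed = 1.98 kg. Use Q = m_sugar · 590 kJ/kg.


Q = 1.98 · 590

1168.2000 kJ


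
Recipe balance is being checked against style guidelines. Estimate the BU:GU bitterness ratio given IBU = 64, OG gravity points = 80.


BU:GU = IBU / OG_points
BU:GU = 64 / 80

0.8000


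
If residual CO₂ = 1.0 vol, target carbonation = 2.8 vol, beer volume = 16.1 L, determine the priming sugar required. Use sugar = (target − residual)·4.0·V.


sugar = (2.8 − 1.0)·4.0·16.1

115.9200 g


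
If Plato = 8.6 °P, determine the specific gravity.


SG = 259/(259 − P)
SG = 259/(259 − 8.6)

1.0343
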